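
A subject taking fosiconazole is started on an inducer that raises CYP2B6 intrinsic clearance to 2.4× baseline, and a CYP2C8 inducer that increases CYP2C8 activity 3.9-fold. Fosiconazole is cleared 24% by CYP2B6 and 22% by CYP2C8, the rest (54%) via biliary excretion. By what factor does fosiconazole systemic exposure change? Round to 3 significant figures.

The CYP2B6 pathway (24% of clearance) is boosted to 2.4× activity: 0.24 × 2.4 = 0.576.
The CYP2C8 pathway (22% of clearance) rises to 3.9× activity: 0.22 × 3.9 = 0.858.
The remaining 54% of clearance is unaffected.
Relative clearance = 0.576 + 0.858 + 0.54 = 1.974.
Systemic exposure ∝ 1/CL: fold-change = 1 / 1.974 = 0.507.

0.507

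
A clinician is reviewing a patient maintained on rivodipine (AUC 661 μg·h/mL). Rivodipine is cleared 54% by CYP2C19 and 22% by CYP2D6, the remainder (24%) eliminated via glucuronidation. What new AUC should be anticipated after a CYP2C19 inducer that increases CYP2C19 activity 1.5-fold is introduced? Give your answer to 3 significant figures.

CYP2C19: 0.54 × 1.5 = 0.81
CYP2D6: 0.22 (unchanged)
Other: 0.24 (unchanged)
CL_new/CL_old = 0.81 + 0.22 + 0.24 = 1.27.
AUC ∝ 1/CL, so new value = 661 / 1.27 = 520 μg·h/mL.

520 μg·h/mL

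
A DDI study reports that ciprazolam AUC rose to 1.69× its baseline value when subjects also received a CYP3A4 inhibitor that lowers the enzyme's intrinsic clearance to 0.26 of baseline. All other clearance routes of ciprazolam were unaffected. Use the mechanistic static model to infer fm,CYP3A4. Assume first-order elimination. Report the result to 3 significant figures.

0.552

CL'/CL = 1 / 1.69 = 0.5917
0.26·fm + (1 − fm) = 0.5917
fm = (0.5917 − 1) / (0.26 − 1) = 0.552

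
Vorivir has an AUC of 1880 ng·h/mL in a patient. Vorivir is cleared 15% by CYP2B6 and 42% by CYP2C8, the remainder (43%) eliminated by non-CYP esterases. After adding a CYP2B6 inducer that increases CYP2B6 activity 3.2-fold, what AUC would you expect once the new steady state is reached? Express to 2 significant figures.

The CYP2B6 pathway (15% of clearance) rises to 3.2× activity: 0.15 × 3.2 = 0.48.
CYP2C8 (42%) and the residual 43% are unaffected.
Relative clearance = 0.48 + 0.42 + 0.43 = 1.33.
New AUC = baseline ÷ relative clearance = 1880 / 1.33 = 1.4 × 10³ ng·h/mL.

1.4 × 10³ ng·h/mL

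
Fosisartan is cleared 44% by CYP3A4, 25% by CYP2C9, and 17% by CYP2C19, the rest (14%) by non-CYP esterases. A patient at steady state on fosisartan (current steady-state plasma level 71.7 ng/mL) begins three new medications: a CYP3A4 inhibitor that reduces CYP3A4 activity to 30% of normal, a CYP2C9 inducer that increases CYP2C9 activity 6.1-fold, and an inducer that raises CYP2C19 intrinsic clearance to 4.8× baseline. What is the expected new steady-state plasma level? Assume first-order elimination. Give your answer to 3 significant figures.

CYP3A4: 0.44 × 0.3 = 0.132
CYP2C9: 0.25 × 6.1 = 1.525
CYP2C19: 0.17 × 4.8 = 0.816
Other: 0.14 (unchanged)
Relative clearance = 0.132 + 1.525 + 0.816 + 0.14 = 2.613.
Steady-state plasma level ∝ 1/CL: new value = 71.7 / 2.613 = 27.4 ng/mL.

27.4 ng/mL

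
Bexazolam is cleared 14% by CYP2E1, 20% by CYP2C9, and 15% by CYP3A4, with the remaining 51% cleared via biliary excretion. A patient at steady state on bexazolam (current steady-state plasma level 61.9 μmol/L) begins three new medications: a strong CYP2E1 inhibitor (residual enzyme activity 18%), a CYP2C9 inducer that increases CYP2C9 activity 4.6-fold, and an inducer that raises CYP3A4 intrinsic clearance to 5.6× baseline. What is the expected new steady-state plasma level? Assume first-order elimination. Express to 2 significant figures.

The CYP2E1 pathway (14% of clearance) drops to 0.18× activity: 0.14 × 0.18 = 0.0252.
The CYP2C9 pathway (20% of clearance) rises to 4.6× activity: 0.2 × 4.6 = 0.92.
The CYP3A4 pathway (15% of clearance) is boosted to 5.6× activity: 0.15 × 5.6 = 0.84.
Non-CYP routes (51%) are unchanged.
CL_new/CL_old = 0.0252 + 0.92 + 0.84 + 0.51 = 2.2952.
Dividing the baseline by the relative clearance: 61.9 / 2.2952 = 27 μmol/L.

27 μmol/L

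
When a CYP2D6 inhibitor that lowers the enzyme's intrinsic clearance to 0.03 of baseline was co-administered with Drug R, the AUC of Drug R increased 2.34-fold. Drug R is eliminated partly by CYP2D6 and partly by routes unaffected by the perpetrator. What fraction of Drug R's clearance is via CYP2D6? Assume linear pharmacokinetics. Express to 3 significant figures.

Call the CYP2D6 fraction fm. After the interaction, CL_new/CL_old = fm × 0.03 + (1 − fm).
AUC ratio = 1 / (new CL fraction), so new CL fraction = 1 / 2.34 = 0.4274.
fm × 0.03 + 1 − fm = 0.4274  ⇒  fm × (0.03 − 1) = −0.5726  ⇒  fm = 0.590.

0.590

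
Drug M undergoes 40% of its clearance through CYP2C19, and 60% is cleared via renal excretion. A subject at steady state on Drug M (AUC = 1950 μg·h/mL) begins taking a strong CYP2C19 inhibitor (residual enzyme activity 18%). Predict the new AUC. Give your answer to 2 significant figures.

The CYP2C19 pathway (40% of clearance) drops to 0.18× activity: 0.4 × 0.18 = 0.072.
The remaining 60% of clearance is unaffected.
New clearance relative to baseline: 0.072 + 0.6 = 0.672.
With dosing unchanged, AUC scales as 1/CL: 1950 / 0.672 = 2.9 × 10³ μg·h/mL.

2.9 × 10³ μg·h/mL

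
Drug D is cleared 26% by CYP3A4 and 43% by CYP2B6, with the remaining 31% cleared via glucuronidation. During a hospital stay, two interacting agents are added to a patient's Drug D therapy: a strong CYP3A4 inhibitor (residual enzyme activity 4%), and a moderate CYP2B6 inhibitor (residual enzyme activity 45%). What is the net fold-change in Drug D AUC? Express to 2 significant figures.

1.9

CYP3A4: 0.26 × 0.04 = 0.0104
CYP2B6: 0.43 × 0.45 = 0.1935
Other: 0.31 (unchanged)
Relative clearance = 0.0104 + 0.1935 + 0.31 = 0.5139.
Because AUC varies inversely with clearance, the combined effect is 1 / 0.5139 = 1.9.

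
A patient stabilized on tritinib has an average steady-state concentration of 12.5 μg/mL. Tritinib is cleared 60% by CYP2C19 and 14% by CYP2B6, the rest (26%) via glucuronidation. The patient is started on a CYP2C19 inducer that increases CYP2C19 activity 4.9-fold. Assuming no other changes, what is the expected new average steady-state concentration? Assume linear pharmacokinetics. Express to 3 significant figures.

The CYP2C19 pathway (60% of clearance) is boosted to 4.9× activity: 0.6 × 4.9 = 2.94.
CYP2B6 (14%) and the residual 26% are unaffected.
New clearance relative to baseline: 2.94 + 0.14 + 0.26 = 3.34.
New average steady-state concentration = baseline ÷ relative clearance = 12.5 / 3.34 = 3.74 μg/mL.

3.74 μg/mL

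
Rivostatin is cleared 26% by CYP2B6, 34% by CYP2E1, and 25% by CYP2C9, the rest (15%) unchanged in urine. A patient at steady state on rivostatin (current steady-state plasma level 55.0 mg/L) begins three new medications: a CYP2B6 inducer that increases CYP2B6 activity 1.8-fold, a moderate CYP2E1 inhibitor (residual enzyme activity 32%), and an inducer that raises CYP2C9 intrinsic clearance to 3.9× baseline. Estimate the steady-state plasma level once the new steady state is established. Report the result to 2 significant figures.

32 mg/L

The CYP2B6 pathway (26% of clearance) rises to 1.8× activity: 0.26 × 1.8 = 0.468.
The CYP2E1 pathway (34% of clearance) falls to 0.32× activity: 0.34 × 0.32 = 0.1088.
The CYP2C9 pathway (25% of clearance) rises to 3.9× activity: 0.25 × 3.9 = 0.975.
Non-CYP routes (15%) are unchanged.
New clearance relative to baseline: 0.468 + 0.1088 + 0.975 + 0.15 = 1.7018.
New steady-state plasma level = 55.0 / 1.7018 = 32 mg/L (concentration scales inversely with clearance).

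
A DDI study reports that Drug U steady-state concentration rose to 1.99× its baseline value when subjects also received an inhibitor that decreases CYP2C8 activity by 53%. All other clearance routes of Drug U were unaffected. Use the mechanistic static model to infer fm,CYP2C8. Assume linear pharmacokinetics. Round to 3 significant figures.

0.939

Let x = fm,CYP2C8. Because steady-state concentration ∝ 1/CL, relative clearance fell to 1/1.99 = 0.5025.
Only the CYP2C8 route changed, so 0.5025 = x·0.47 + (1 − x), giving x = 0.939.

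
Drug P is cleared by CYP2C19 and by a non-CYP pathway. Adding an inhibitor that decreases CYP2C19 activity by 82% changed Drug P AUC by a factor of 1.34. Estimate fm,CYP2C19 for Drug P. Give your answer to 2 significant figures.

Call the CYP2C19 fraction fm. After the interaction, CL_new/CL_old = fm × 0.18 + (1 − fm).
AUC ratio = 1 / (new CL fraction), so new CL fraction = 1 / 1.34 = 0.7463.
fm × 0.18 + 1 − fm = 0.7463  ⇒  fm × (0.18 − 1) = −0.2537  ⇒  fm = 0.31.

0.31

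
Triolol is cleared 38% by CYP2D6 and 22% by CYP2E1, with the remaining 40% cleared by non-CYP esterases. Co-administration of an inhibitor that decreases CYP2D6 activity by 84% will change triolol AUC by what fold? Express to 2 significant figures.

CYP2D6: 0.38 × 0.16 = 0.0608
CYP2E1: 0.22 (unchanged)
Other: 0.4 (unchanged)
CL_new/CL_old = 0.0608 + 0.22 + 0.4 = 0.6808.
AUC ratio = CL_old/CL_new = 1 / 0.6808 = 1.5.

1.5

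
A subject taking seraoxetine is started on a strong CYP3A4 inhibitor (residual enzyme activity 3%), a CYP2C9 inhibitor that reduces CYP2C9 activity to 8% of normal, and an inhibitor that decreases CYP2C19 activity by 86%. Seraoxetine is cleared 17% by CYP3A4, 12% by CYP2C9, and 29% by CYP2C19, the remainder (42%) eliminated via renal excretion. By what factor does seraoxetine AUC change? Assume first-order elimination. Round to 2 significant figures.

The CYP3A4 pathway (17% of clearance) drops to 0.03× activity: 0.17 × 0.03 = 0.0051.
The CYP2C9 pathway (12% of clearance) is reduced to 0.08× activity: 0.12 × 0.08 = 0.0096.
The CYP2C19 pathway (29% of clearance) drops to 0.14× activity: 0.29 × 0.14 = 0.0406.
Non-CYP routes (42%) are unchanged.
CL_new/CL_old = 0.0051 + 0.0096 + 0.0406 + 0.42 = 0.4753.
Because AUC varies inversely with clearance, the combined effect is 1 / 0.4753 = 2.1.

2.1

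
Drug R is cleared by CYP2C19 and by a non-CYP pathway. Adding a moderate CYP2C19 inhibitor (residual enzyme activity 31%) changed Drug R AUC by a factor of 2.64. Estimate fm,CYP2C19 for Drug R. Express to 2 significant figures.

0.90

Write x for the fraction cleared via CYP2C19. The observed AUC change means clearance fell to 1/2.64 = 0.3788 of baseline.
Setting x·0.31 + (1 − x) = 0.3788 and solving: x = (0.3788 − 1)/(0.31 − 1) = 0.90.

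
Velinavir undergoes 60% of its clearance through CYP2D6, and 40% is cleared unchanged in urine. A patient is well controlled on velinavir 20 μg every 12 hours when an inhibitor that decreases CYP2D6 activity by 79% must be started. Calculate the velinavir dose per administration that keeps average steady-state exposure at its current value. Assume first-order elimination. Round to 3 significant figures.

The CYP2D6 pathway (60% of clearance) is reduced to 0.21× activity: 0.6 × 0.21 = 0.126.
Non-CYP routes (40%) are unchanged.
Relative clearance = 0.126 + 0.4 = 0.526.
Css,avg = (dose rate)/CL, so holding Css fixed requires dose ∝ CL: 20 × 0.526 = 10.5 μg.

10.5 μg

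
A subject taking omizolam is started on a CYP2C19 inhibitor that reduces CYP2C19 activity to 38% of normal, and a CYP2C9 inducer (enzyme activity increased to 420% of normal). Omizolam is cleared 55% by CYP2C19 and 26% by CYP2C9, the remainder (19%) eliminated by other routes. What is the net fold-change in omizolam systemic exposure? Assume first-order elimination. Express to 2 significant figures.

The CYP2C19 pathway (55% of clearance) falls to 0.38× activity: 0.55 × 0.38 = 0.209.
The CYP2C9 pathway (26% of clearance) rises to 4.2× activity: 0.26 × 4.2 = 1.092.
The remaining 19% of clearance is unaffected.
New clearance relative to baseline: 0.209 + 1.092 + 0.19 = 1.491.
Systemic exposure ∝ 1/CL: fold-change = 1 / 1.491 = 0.67.

0.67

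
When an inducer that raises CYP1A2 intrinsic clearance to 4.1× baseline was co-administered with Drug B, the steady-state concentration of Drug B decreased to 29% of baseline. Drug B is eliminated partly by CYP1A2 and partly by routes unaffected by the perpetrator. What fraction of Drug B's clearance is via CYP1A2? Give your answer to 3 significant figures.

Let x = fm,CYP1A2. Because steady-state concentration ∝ 1/CL, relative clearance rose to 1/0.290 = 3.448.
Setting x·4.1 + (1 − x) = 3.448 and solving: x = (3.448 − 1)/(4.1 − 1) = 0.790.

0.790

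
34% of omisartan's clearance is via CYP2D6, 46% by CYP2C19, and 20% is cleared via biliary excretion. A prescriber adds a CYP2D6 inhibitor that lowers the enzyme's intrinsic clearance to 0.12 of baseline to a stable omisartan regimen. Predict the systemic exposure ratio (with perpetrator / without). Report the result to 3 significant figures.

1.43

The CYP2D6 pathway (34% of clearance) is reduced to 0.12× activity: 0.34 × 0.12 = 0.0408.
CYP2C19 (46%) and the residual 20% are unaffected.
CL_new/CL_old = 0.0408 + 0.46 + 0.2 = 0.7008.
Systemic exposure ratio = CL_old/CL_new = 1 / 0.7008 = 1.43.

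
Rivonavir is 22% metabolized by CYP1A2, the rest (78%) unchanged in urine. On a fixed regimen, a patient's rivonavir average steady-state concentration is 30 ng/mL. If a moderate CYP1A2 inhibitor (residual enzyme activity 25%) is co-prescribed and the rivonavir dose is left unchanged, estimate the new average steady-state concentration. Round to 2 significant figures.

36 ng/mL

The CYP1A2 pathway (22% of clearance) drops to 0.25× activity: 0.22 × 0.25 = 0.055.
The remaining 78% of clearance is unaffected.
CL_new/CL_old = 0.055 + 0.78 = 0.835.
New average steady-state concentration = baseline ÷ relative clearance = 30 / 0.835 = 36 ng/mL.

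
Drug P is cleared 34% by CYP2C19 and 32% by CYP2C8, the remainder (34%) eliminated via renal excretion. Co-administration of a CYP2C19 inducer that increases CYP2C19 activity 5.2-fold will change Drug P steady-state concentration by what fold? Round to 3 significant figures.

0.412

CYP2C19: 0.34 × 5.2 = 1.768
CYP2C8: 0.32 (unchanged)
Other: 0.34 (unchanged)
Relative clearance = 1.768 + 0.32 + 0.34 = 2.428.
Since steady-state concentration ∝ 1/CL, the ratio is 1 / 2.428 = 0.412.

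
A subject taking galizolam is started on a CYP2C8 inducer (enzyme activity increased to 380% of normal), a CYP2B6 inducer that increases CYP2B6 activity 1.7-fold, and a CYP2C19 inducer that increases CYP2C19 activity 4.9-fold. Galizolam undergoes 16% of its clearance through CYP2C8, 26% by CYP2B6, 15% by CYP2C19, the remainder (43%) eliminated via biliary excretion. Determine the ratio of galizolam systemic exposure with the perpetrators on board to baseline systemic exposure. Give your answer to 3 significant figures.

0.451

CYP2C8: 0.16 × 3.8 = 0.608
CYP2B6: 0.26 × 1.7 = 0.442
CYP2C19: 0.15 × 4.9 = 0.735
Other: 0.43 (unchanged)
New clearance relative to baseline: 0.608 + 0.442 + 0.735 + 0.43 = 2.215.
Because systemic exposure varies inversely with clearance, the combined effect is 1 / 2.215 = 0.451.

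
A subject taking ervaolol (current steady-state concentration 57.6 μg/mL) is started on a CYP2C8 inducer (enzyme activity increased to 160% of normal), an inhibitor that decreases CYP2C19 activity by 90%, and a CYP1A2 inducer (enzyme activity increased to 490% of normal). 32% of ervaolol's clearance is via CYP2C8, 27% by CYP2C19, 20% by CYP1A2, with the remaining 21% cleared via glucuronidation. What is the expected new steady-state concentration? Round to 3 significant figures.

The CYP2C8 pathway (32% of clearance) is boosted to 1.6× activity: 0.32 × 1.6 = 0.512.
The CYP2C19 pathway (27% of clearance) falls to 0.1× activity: 0.27 × 0.1 = 0.027.
The CYP1A2 pathway (20% of clearance) rises to 4.9× activity: 0.2 × 4.9 = 0.98.
Non-CYP routes (21%) are unchanged.
New clearance relative to baseline: 0.512 + 0.027 + 0.98 + 0.21 = 1.729.
Steady-state concentration ∝ 1/CL: new value = 57.6 / 1.729 = 33.3 μg/mL.

33.3 μg/mL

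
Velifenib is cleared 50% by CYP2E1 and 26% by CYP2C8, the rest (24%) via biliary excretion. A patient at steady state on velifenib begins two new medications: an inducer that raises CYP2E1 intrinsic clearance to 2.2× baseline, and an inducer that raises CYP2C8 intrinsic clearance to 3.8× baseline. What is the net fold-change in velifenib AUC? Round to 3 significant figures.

0.430

The CYP2E1 pathway (50% of clearance) increases to 2.2× activity: 0.5 × 2.2 = 1.1.
The CYP2C8 pathway (26% of clearance) rises to 3.8× activity: 0.26 × 3.8 = 0.988.
Non-CYP routes (24%) are unchanged.
CL_new/CL_old = 1.1 + 0.988 + 0.24 = 2.328.
AUC ∝ 1/CL: fold-change = 1 / 2.328 = 0.430.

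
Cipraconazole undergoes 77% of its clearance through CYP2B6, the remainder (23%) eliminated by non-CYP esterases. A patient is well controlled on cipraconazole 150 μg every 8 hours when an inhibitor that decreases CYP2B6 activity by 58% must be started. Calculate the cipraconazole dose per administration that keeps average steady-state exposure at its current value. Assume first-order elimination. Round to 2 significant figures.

CYP2B6: 0.77 × 0.42 = 0.3234
Other: 0.23 (unchanged)
CL_new/CL_old = 0.3234 + 0.23 = 0.5534.
Css,avg = (dose rate)/CL, so holding Css fixed requires dose ∝ CL: 150 × 0.5534 = 83 μg.

83 μg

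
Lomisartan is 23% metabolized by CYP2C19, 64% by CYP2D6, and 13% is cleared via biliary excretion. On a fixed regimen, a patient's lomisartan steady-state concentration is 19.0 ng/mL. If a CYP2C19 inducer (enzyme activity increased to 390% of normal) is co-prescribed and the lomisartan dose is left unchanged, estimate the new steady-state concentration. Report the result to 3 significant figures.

The CYP2C19 pathway (23% of clearance) increases to 3.9× activity: 0.23 × 3.9 = 0.897.
CYP2D6 (64%) and the residual 13% are unaffected.
New clearance relative to baseline: 0.897 + 0.64 + 0.13 = 1.667.
New steady-state concentration = baseline ÷ relative clearance = 19.0 / 1.667 = 11.4 ng/mL.

11.4 ng/mL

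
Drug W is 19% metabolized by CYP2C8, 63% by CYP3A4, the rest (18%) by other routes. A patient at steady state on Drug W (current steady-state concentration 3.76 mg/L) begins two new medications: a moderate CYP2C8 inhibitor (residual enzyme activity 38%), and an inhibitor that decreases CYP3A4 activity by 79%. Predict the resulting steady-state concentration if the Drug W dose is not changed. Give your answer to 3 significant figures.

9.78 mg/L

The CYP2C8 pathway (19% of clearance) is reduced to 0.38× activity: 0.19 × 0.38 = 0.0722.
The CYP3A4 pathway (63% of clearance) falls to 0.21× activity: 0.63 × 0.21 = 0.1323.
Non-CYP routes (18%) are unchanged.
Relative clearance = 0.0722 + 0.1323 + 0.18 = 0.3845.
Steady-state concentration ∝ 1/CL: new value = 3.76 / 0.3845 = 9.78 mg/L.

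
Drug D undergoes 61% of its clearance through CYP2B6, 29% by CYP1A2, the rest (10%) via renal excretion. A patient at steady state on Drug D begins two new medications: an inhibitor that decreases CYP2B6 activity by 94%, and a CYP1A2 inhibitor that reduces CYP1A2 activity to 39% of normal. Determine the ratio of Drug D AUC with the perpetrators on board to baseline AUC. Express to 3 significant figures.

4.00

CYP2B6: 0.61 × 0.06 = 0.0366
CYP1A2: 0.29 × 0.39 = 0.1131
Other: 0.1 (unchanged)
New clearance relative to baseline: 0.0366 + 0.1131 + 0.1 = 0.2497.
Because AUC varies inversely with clearance, the combined effect is 1 / 0.2497 = 4.00.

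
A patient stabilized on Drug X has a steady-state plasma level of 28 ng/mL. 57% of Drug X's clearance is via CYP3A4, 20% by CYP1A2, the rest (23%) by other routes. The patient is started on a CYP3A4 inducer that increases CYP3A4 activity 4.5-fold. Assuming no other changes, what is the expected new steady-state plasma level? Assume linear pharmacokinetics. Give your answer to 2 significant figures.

CYP3A4: 0.57 × 4.5 = 2.565
CYP1A2: 0.2 (unchanged)
Other: 0.23 (unchanged)
CL_new/CL_old = 2.565 + 0.2 + 0.23 = 2.995.
With dosing unchanged, steady-state plasma level scales as 1/CL: 28 / 2.995 = 9.3 ng/mL.

9.3 ng/mL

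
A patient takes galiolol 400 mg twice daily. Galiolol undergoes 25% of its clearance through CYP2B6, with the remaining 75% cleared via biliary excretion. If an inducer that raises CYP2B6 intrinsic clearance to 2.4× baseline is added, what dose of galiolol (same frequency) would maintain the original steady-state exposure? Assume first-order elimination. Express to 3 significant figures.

540 mg

The CYP2B6 pathway (25% of clearance) rises to 2.4× activity: 0.25 × 2.4 = 0.6.
The remaining 75% of clearance is unaffected.
Relative clearance = 0.6 + 0.75 = 1.35.
To maintain the same steady-state level, dose must scale with clearance: new dose = 400 × 1.35 = 540 mg.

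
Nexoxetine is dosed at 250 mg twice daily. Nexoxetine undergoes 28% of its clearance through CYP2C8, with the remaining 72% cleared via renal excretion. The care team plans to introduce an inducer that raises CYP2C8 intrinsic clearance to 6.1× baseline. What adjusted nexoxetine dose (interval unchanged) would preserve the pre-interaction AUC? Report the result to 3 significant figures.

607 mg

The CYP2C8 pathway (28% of clearance) increases to 6.1× activity: 0.28 × 6.1 = 1.708.
Non-CYP routes (72%) are unchanged.
CL_new/CL_old = 1.708 + 0.72 = 2.428.
Css,avg = (dose rate)/CL, so holding Css fixed requires dose ∝ CL: 250 × 2.428 = 607 mg.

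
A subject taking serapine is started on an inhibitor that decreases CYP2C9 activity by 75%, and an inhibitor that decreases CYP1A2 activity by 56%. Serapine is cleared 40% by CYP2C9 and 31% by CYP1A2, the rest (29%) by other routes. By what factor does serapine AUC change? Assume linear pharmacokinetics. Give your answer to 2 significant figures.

CYP2C9: 0.4 × 0.25 = 0.1
CYP1A2: 0.31 × 0.44 = 0.1364
Other: 0.29 (unchanged)
New clearance relative to baseline: 0.1 + 0.1364 + 0.29 = 0.5264.
Net AUC ratio = 1 / 0.5264 = 1.9.

1.9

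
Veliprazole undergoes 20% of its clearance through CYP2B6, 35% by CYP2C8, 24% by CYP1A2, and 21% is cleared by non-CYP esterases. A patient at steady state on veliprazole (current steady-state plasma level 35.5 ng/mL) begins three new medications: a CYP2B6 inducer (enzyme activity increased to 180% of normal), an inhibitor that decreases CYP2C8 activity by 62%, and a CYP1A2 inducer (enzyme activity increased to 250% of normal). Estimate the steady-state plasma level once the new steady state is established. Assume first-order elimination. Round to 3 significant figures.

The CYP2B6 pathway (20% of clearance) is boosted to 1.8× activity: 0.2 × 1.8 = 0.36.
The CYP2C8 pathway (35% of clearance) is reduced to 0.38× activity: 0.35 × 0.38 = 0.133.
The CYP1A2 pathway (24% of clearance) rises to 2.5× activity: 0.24 × 2.5 = 0.6.
The remaining 21% of clearance is unaffected.
CL_new/CL_old = 0.36 + 0.133 + 0.6 + 0.21 = 1.303.
New steady-state plasma level = 35.5 / 1.303 = 27.2 ng/mL (concentration scales inversely with clearance).

27.2 ng/mL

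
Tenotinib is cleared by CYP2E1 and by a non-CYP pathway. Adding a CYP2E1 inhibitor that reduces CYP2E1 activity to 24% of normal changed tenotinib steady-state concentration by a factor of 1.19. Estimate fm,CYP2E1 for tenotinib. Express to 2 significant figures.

0.21

CL'/CL = 1 / 1.19 = 0.8403
0.24·fm + (1 − fm) = 0.8403
fm = (0.8403 − 1) / (0.24 − 1) = 0.21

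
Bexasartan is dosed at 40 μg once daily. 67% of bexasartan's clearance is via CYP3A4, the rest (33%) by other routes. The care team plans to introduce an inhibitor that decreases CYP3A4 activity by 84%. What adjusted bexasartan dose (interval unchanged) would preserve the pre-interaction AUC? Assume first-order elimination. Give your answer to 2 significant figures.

17 μg

The CYP3A4 pathway (67% of clearance) drops to 0.16× activity: 0.67 × 0.16 = 0.1072.
The remaining 33% of clearance is unaffected.
New clearance relative to baseline: 0.1072 + 0.33 = 0.4372.
Exposure is unchanged when dose changes in proportion to clearance. New dose = 40 μg × 0.4372 = 17 μg.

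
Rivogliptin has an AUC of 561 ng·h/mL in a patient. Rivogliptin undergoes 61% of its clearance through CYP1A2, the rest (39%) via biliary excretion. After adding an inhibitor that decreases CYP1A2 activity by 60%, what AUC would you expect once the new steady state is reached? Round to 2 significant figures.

8.8 × 10² ng·h/mL

CYP1A2: 0.61 × 0.4 = 0.244
Other: 0.39 (unchanged)
Relative clearance = 0.244 + 0.39 = 0.634.
AUC ∝ 1/CL, so new value = 561 / 0.634 = 8.8 × 10² ng·h/mL.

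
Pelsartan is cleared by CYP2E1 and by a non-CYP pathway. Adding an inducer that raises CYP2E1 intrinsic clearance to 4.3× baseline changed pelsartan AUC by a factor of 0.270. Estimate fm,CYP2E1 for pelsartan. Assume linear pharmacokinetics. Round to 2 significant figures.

0.82

Let fm be the CYP2E1 fraction. New clearance relative to baseline = fm × 4.3 + (1 − fm).
AUC ratio = 1 / (new CL fraction), so new CL fraction = 1 / 0.270 = 3.704.
fm × 4.3 + 1 − fm = 3.704  ⇒  fm × (4.3 − 1) = 2.704  ⇒  fm = 0.82.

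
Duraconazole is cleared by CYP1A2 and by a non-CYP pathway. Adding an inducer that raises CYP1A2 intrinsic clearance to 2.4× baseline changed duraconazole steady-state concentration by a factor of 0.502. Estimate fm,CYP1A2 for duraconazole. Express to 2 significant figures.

0.71

CL'/CL = 1 / 0.502 = 1.992
2.4·fm + (1 − fm) = 1.992
fm = (1.992 − 1) / (2.4 − 1) = 0.71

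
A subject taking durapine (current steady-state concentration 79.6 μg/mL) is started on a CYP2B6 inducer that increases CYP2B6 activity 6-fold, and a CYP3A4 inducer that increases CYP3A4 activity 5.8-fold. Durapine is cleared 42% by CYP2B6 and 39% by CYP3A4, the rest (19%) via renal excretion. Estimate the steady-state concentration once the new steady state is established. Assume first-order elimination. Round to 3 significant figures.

CYP2B6: 0.42 × 6 = 2.52
CYP3A4: 0.39 × 5.8 = 2.262
Other: 0.19 (unchanged)
Relative clearance = 2.52 + 2.262 + 0.19 = 4.972.
New steady-state concentration = 79.6 / 4.972 = 16.0 μg/mL (concentration scales inversely with clearance).

16.0 μg/mL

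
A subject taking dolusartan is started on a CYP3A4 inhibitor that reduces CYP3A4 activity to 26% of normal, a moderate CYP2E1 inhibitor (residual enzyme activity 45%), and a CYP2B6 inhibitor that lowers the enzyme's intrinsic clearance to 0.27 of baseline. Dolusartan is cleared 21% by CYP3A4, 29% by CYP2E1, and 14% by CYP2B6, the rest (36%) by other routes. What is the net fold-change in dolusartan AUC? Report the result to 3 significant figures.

The CYP3A4 pathway (21% of clearance) falls to 0.26× activity: 0.21 × 0.26 = 0.0546.
The CYP2E1 pathway (29% of clearance) falls to 0.45× activity: 0.29 × 0.45 = 0.1305.
The CYP2B6 pathway (14% of clearance) is reduced to 0.27× activity: 0.14 × 0.27 = 0.0378.
Non-CYP routes (36%) are unchanged.
Relative clearance = 0.0546 + 0.1305 + 0.0378 + 0.36 = 0.5829.
AUC ∝ 1/CL: fold-change = 1 / 0.5829 = 1.72.

1.72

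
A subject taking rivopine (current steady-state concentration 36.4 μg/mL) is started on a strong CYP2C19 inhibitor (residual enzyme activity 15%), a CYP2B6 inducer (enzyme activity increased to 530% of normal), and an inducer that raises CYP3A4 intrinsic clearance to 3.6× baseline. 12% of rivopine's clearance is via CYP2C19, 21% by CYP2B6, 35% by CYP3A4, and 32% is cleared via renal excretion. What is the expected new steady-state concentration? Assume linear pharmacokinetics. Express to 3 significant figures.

The CYP2C19 pathway (12% of clearance) drops to 0.15× activity: 0.12 × 0.15 = 0.018.
The CYP2B6 pathway (21% of clearance) rises to 5.3× activity: 0.21 × 5.3 = 1.113.
The CYP3A4 pathway (35% of clearance) rises to 3.6× activity: 0.35 × 3.6 = 1.26.
Non-CYP routes (32%) are unchanged.
Relative clearance = 0.018 + 1.113 + 1.26 + 0.32 = 2.711.
Steady-state concentration ∝ 1/CL: new value = 36.4 / 2.711 = 13.4 μg/mL.

13.4 μg/mL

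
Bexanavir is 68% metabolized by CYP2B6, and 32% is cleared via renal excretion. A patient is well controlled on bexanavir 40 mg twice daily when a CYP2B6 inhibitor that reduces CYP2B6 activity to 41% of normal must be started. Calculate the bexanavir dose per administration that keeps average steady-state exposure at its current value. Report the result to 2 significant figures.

The CYP2B6 pathway (68% of clearance) is reduced to 0.41× activity: 0.68 × 0.41 = 0.2788.
The remaining 32% of clearance is unaffected.
CL_new/CL_old = 0.2788 + 0.32 = 0.5988.
To maintain the same steady-state level, dose must scale with clearance: new dose = 40 × 0.5988 = 24 mg.

24 mg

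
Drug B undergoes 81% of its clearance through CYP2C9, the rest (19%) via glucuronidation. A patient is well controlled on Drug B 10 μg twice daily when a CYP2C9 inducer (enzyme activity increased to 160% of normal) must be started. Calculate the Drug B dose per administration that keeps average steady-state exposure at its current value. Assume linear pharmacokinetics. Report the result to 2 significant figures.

CYP2C9: 0.81 × 1.6 = 1.296
Other: 0.19 (unchanged)
New clearance relative to baseline: 1.296 + 0.19 = 1.486.
To maintain the same steady-state level, dose must scale with clearance: new dose = 10 × 1.486 = 15 μg.

15 μg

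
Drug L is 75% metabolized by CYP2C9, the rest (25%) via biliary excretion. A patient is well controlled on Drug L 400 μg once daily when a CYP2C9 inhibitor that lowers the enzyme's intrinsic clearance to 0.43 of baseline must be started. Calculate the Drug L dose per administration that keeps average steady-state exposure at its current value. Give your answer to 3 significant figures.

The CYP2C9 pathway (75% of clearance) falls to 0.43× activity: 0.75 × 0.43 = 0.3225.
The remaining 25% of clearance is unaffected.
New clearance relative to baseline: 0.3225 + 0.25 = 0.5725.
Css,avg = (dose rate)/CL, so holding Css fixed requires dose ∝ CL: 400 × 0.5725 = 229 μg.

229 μg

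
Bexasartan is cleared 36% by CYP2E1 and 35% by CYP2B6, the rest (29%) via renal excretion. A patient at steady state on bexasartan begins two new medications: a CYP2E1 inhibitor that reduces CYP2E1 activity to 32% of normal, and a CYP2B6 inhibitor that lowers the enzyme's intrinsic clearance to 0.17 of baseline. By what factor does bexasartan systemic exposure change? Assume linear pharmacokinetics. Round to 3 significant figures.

2.15

The CYP2E1 pathway (36% of clearance) drops to 0.32× activity: 0.36 × 0.32 = 0.1152.
The CYP2B6 pathway (35% of clearance) is reduced to 0.17× activity: 0.35 × 0.17 = 0.0595.
The remaining 29% of clearance is unaffected.
Relative clearance = 0.1152 + 0.0595 + 0.29 = 0.4647.
Because systemic exposure varies inversely with clearance, the combined effect is 1 / 0.4647 = 2.15.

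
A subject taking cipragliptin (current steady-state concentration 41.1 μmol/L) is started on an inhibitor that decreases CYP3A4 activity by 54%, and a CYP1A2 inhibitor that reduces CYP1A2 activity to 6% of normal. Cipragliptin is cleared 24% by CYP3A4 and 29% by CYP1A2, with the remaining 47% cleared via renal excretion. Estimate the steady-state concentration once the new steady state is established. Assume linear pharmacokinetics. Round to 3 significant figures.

68.8 μmol/L

CYP3A4: 0.24 × 0.46 = 0.1104
CYP1A2: 0.29 × 0.06 = 0.0174
Other: 0.47 (unchanged)
CL_new/CL_old = 0.1104 + 0.0174 + 0.47 = 0.5978.
Steady-state concentration ∝ 1/CL: new value = 41.1 / 0.5978 = 68.8 μmol/L.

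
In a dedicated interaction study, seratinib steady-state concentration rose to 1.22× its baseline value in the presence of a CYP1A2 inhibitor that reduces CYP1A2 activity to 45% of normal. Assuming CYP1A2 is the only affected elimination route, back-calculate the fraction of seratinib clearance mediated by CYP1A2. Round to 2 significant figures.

CL'/CL = 1 / 1.22 = 0.8197
0.45·fm + (1 − fm) = 0.8197
fm = (0.8197 − 1) / (0.45 − 1) = 0.33

0.33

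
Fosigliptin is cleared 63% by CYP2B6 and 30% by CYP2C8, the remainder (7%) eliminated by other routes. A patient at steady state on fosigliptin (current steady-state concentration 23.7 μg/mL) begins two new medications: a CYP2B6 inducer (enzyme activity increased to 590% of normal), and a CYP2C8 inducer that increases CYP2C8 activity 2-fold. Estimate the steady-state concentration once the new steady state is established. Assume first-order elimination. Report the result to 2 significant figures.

CYP2B6: 0.63 × 5.9 = 3.717
CYP2C8: 0.3 × 2 = 0.6
Other: 0.07 (unchanged)
Relative clearance = 3.717 + 0.6 + 0.07 = 4.387.
New steady-state concentration = 23.7 / 4.387 = 5.4 μg/mL (concentration scales inversely with clearance).

5.4 μg/mL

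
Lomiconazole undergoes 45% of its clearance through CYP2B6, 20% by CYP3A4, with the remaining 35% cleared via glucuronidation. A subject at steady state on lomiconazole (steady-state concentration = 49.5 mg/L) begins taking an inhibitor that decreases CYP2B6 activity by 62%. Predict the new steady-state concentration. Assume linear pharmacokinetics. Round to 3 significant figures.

68.7 mg/L

The CYP2B6 pathway (45% of clearance) drops to 0.38× activity: 0.45 × 0.38 = 0.171.
CYP3A4 (20%) and the residual 35% are unaffected.
New clearance relative to baseline: 0.171 + 0.2 + 0.35 = 0.721.
Steady-state concentration ∝ 1/CL, so new value = 49.5 / 0.721 = 68.7 mg/L.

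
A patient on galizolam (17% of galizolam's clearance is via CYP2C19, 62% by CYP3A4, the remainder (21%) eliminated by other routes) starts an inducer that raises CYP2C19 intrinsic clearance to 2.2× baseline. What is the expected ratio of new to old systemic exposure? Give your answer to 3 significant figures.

CYP2C19: 0.17 × 2.2 = 0.374
CYP3A4: 0.62 (unchanged)
Other: 0.21 (unchanged)
New clearance relative to baseline: 0.374 + 0.62 + 0.21 = 1.204.
Systemic exposure is inversely proportional to clearance, so the fold-change is 1 / 1.204 = 0.831.

0.831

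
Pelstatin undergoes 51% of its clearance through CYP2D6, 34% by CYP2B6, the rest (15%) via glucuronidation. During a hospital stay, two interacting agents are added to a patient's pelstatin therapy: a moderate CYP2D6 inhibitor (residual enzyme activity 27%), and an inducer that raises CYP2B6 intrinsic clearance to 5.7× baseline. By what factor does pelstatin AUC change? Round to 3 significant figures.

0.449

The CYP2D6 pathway (51% of clearance) falls to 0.27× activity: 0.51 × 0.27 = 0.1377.
The CYP2B6 pathway (34% of clearance) is boosted to 5.7× activity: 0.34 × 5.7 = 1.938.
Non-CYP routes (15%) are unchanged.
CL_new/CL_old = 0.1377 + 1.938 + 0.15 = 2.2257.
Because AUC varies inversely with clearance, the combined effect is 1 / 2.2257 = 0.449.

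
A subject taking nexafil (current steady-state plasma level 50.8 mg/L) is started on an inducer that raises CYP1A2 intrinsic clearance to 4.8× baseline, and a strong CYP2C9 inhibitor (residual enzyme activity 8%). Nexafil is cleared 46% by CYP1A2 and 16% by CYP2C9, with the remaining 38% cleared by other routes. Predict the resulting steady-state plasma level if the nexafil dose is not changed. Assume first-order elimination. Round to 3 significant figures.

CYP1A2: 0.46 × 4.8 = 2.208
CYP2C9: 0.16 × 0.08 = 0.0128
Other: 0.38 (unchanged)
New clearance relative to baseline: 2.208 + 0.0128 + 0.38 = 2.6008.
Dividing the baseline by the relative clearance: 50.8 / 2.6008 = 19.5 mg/L.

19.5 mg/L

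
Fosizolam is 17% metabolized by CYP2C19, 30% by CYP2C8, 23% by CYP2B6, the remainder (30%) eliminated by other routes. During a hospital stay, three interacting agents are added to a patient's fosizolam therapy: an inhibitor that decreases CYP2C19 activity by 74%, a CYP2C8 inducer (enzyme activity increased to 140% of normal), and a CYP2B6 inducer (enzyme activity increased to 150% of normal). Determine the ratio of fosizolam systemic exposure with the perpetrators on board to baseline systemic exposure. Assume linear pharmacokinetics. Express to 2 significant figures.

The CYP2C19 pathway (17% of clearance) drops to 0.26× activity: 0.17 × 0.26 = 0.0442.
The CYP2C8 pathway (30% of clearance) increases to 1.4× activity: 0.3 × 1.4 = 0.42.
The CYP2B6 pathway (23% of clearance) increases to 1.5× activity: 0.23 × 1.5 = 0.345.
Non-CYP routes (30%) are unchanged.
New clearance relative to baseline: 0.0442 + 0.42 + 0.345 + 0.3 = 1.1092.
Systemic exposure ∝ 1/CL: fold-change = 1 / 1.1092 = 0.90.

0.90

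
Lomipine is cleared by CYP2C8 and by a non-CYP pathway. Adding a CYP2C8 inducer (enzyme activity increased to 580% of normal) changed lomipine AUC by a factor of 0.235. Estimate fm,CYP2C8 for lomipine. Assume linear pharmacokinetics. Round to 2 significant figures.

0.68

Let fm be the CYP2C8 fraction. New clearance relative to baseline = fm × 5.8 + (1 − fm).
AUC ratio = 1 / (new CL fraction), so new CL fraction = 1 / 0.235 = 4.255.
fm × 5.8 + 1 − fm = 4.255  ⇒  fm × (5.8 − 1) = 3.255  ⇒  fm = 0.68.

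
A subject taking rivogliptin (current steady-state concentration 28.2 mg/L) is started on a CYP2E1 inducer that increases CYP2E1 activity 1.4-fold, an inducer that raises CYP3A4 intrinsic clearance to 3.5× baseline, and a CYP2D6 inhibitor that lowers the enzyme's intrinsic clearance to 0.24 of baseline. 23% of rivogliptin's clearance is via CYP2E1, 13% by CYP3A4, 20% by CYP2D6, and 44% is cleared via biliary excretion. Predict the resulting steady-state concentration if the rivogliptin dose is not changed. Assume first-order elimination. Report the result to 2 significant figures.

22 mg/L

CYP2E1: 0.23 × 1.4 = 0.322
CYP3A4: 0.13 × 3.5 = 0.455
CYP2D6: 0.2 × 0.24 = 0.048
Other: 0.44 (unchanged)
CL_new/CL_old = 0.322 + 0.455 + 0.048 + 0.44 = 1.265.
New steady-state concentration = 28.2 / 1.265 = 22 mg/L (concentration scales inversely with clearance).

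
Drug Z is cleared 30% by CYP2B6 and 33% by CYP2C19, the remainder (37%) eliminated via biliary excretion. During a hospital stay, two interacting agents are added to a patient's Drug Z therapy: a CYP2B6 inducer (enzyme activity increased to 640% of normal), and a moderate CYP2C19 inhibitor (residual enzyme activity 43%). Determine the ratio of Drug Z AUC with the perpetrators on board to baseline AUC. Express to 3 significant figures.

0.411

The CYP2B6 pathway (30% of clearance) rises to 6.4× activity: 0.3 × 6.4 = 1.92.
The CYP2C19 pathway (33% of clearance) is reduced to 0.43× activity: 0.33 × 0.43 = 0.1419.
Non-CYP routes (37%) are unchanged.
Relative clearance = 1.92 + 0.1419 + 0.37 = 2.4319.
Because AUC varies inversely with clearance, the combined effect is 1 / 2.4319 = 0.411.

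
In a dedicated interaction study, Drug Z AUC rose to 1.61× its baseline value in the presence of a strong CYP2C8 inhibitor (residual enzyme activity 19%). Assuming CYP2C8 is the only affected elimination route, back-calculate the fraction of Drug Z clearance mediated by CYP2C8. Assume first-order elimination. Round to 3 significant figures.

Let fm be the CYP2C8 fraction. New clearance relative to baseline = fm × 0.19 + (1 − fm).
AUC ratio = 1 / (new CL fraction), so new CL fraction = 1 / 1.61 = 0.6211.
fm × 0.19 + 1 − fm = 0.6211  ⇒  fm × (0.19 − 1) = −0.3789  ⇒  fm = 0.468.

0.468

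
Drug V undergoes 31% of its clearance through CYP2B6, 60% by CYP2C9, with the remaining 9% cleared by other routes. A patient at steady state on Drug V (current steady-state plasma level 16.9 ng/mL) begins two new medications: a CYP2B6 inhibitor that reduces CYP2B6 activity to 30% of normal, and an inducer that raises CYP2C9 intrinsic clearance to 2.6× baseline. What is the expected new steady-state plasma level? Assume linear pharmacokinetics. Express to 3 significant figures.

The CYP2B6 pathway (31% of clearance) falls to 0.3× activity: 0.31 × 0.3 = 0.093.
The CYP2C9 pathway (60% of clearance) is boosted to 2.6× activity: 0.6 × 2.6 = 1.56.
The remaining 9% of clearance is unaffected.
Relative clearance = 0.093 + 1.56 + 0.09 = 1.743.
New steady-state plasma level = 16.9 / 1.743 = 9.70 ng/mL (concentration scales inversely with clearance).

9.70 ng/mL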